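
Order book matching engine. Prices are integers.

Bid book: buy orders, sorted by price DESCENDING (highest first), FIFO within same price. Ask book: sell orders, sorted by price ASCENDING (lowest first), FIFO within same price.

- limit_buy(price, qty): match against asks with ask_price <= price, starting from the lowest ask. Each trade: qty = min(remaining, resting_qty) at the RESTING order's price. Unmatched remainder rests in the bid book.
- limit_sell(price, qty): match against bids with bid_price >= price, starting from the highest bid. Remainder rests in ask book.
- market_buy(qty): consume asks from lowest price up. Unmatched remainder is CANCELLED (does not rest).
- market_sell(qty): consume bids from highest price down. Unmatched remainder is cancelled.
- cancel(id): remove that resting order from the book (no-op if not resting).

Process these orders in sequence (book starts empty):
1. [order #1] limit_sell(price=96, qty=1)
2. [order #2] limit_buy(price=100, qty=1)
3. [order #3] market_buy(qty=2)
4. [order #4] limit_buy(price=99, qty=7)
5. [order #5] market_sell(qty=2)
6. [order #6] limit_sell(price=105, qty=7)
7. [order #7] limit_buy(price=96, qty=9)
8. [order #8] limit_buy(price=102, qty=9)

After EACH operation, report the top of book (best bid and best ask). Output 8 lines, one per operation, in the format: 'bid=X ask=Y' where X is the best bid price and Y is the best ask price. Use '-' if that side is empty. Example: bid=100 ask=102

Answer: bid=- ask=96
bid=- ask=-
bid=- ask=-
bid=99 ask=-
bid=99 ask=-
bid=99 ask=105
bid=99 ask=105
bid=102 ask=105

Derivation:
After op 1 [order #1] limit_sell(price=96, qty=1): fills=none; bids=[-] asks=[#1:1@96]
After op 2 [order #2] limit_buy(price=100, qty=1): fills=#2x#1:1@96; bids=[-] asks=[-]
After op 3 [order #3] market_buy(qty=2): fills=none; bids=[-] asks=[-]
After op 4 [order #4] limit_buy(price=99, qty=7): fills=none; bids=[#4:7@99] asks=[-]
After op 5 [order #5] market_sell(qty=2): fills=#4x#5:2@99; bids=[#4:5@99] asks=[-]
After op 6 [order #6] limit_sell(price=105, qty=7): fills=none; bids=[#4:5@99] asks=[#6:7@105]
After op 7 [order #7] limit_buy(price=96, qty=9): fills=none; bids=[#4:5@99 #7:9@96] asks=[#6:7@105]
After op 8 [order #8] limit_buy(price=102, qty=9): fills=none; bids=[#8:9@102 #4:5@99 #7:9@96] asks=[#6:7@105]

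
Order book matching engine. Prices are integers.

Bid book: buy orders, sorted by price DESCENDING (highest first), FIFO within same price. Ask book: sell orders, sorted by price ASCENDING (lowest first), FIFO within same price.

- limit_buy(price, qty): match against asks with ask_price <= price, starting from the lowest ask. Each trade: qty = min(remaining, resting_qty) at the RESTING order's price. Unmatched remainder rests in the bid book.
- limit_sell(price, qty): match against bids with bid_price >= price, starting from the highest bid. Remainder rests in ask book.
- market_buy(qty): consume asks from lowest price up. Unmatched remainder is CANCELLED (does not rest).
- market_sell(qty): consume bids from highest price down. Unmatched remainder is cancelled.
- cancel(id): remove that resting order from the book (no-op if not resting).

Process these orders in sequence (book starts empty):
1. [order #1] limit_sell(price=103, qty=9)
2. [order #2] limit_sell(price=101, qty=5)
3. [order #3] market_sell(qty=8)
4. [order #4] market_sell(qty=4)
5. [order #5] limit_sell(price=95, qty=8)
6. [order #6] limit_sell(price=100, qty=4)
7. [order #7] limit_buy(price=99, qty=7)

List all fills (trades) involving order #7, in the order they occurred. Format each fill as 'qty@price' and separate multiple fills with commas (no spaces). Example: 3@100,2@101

After op 1 [order #1] limit_sell(price=103, qty=9): fills=none; bids=[-] asks=[#1:9@103]
After op 2 [order #2] limit_sell(price=101, qty=5): fills=none; bids=[-] asks=[#2:5@101 #1:9@103]
After op 3 [order #3] market_sell(qty=8): fills=none; bids=[-] asks=[#2:5@101 #1:9@103]
After op 4 [order #4] market_sell(qty=4): fills=none; bids=[-] asks=[#2:5@101 #1:9@103]
After op 5 [order #5] limit_sell(price=95, qty=8): fills=none; bids=[-] asks=[#5:8@95 #2:5@101 #1:9@103]
After op 6 [order #6] limit_sell(price=100, qty=4): fills=none; bids=[-] asks=[#5:8@95 #6:4@100 #2:5@101 #1:9@103]
After op 7 [order #7] limit_buy(price=99, qty=7): fills=#7x#5:7@95; bids=[-] asks=[#5:1@95 #6:4@100 #2:5@101 #1:9@103]

Answer: 7@95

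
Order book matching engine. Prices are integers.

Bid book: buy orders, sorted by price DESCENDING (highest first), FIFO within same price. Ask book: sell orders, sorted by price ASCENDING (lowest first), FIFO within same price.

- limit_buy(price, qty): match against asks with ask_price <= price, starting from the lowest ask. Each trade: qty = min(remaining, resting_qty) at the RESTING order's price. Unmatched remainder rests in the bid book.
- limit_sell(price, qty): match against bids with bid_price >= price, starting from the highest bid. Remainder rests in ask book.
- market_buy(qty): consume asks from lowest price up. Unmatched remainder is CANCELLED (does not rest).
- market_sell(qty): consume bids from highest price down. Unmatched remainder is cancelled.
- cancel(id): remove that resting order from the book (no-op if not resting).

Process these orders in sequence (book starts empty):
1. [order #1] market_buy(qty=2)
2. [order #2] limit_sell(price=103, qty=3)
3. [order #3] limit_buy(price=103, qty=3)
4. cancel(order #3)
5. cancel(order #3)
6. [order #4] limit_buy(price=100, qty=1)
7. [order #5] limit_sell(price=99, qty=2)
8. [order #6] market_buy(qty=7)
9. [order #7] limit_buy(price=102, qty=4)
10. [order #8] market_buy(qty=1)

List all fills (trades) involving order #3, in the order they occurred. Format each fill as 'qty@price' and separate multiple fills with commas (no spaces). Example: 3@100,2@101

Answer: 3@103

Derivation:
After op 1 [order #1] market_buy(qty=2): fills=none; bids=[-] asks=[-]
After op 2 [order #2] limit_sell(price=103, qty=3): fills=none; bids=[-] asks=[#2:3@103]
After op 3 [order #3] limit_buy(price=103, qty=3): fills=#3x#2:3@103; bids=[-] asks=[-]
After op 4 cancel(order #3): fills=none; bids=[-] asks=[-]
After op 5 cancel(order #3): fills=none; bids=[-] asks=[-]
After op 6 [order #4] limit_buy(price=100, qty=1): fills=none; bids=[#4:1@100] asks=[-]
After op 7 [order #5] limit_sell(price=99, qty=2): fills=#4x#5:1@100; bids=[-] asks=[#5:1@99]
After op 8 [order #6] market_buy(qty=7): fills=#6x#5:1@99; bids=[-] asks=[-]
After op 9 [order #7] limit_buy(price=102, qty=4): fills=none; bids=[#7:4@102] asks=[-]
After op 10 [order #8] market_buy(qty=1): fills=none; bids=[#7:4@102] asks=[-]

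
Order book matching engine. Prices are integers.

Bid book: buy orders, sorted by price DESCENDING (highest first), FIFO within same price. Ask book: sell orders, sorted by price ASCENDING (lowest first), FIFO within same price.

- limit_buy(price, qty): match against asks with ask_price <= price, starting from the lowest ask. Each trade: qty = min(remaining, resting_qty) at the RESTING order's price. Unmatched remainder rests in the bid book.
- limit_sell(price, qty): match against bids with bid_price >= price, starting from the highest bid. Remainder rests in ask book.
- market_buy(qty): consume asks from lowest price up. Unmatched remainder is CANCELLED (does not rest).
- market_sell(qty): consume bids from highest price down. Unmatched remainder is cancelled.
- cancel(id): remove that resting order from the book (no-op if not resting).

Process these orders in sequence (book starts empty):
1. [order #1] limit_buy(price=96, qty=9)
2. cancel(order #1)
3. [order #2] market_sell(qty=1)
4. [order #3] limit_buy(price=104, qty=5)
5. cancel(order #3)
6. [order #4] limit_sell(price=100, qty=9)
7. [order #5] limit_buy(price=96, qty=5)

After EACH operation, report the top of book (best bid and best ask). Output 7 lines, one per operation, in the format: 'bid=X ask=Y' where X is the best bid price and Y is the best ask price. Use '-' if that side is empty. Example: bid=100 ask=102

Answer: bid=96 ask=-
bid=- ask=-
bid=- ask=-
bid=104 ask=-
bid=- ask=-
bid=- ask=100
bid=96 ask=100

Derivation:
After op 1 [order #1] limit_buy(price=96, qty=9): fills=none; bids=[#1:9@96] asks=[-]
After op 2 cancel(order #1): fills=none; bids=[-] asks=[-]
After op 3 [order #2] market_sell(qty=1): fills=none; bids=[-] asks=[-]
After op 4 [order #3] limit_buy(price=104, qty=5): fills=none; bids=[#3:5@104] asks=[-]
After op 5 cancel(order #3): fills=none; bids=[-] asks=[-]
After op 6 [order #4] limit_sell(price=100, qty=9): fills=none; bids=[-] asks=[#4:9@100]
After op 7 [order #5] limit_buy(price=96, qty=5): fills=none; bids=[#5:5@96] asks=[#4:9@100]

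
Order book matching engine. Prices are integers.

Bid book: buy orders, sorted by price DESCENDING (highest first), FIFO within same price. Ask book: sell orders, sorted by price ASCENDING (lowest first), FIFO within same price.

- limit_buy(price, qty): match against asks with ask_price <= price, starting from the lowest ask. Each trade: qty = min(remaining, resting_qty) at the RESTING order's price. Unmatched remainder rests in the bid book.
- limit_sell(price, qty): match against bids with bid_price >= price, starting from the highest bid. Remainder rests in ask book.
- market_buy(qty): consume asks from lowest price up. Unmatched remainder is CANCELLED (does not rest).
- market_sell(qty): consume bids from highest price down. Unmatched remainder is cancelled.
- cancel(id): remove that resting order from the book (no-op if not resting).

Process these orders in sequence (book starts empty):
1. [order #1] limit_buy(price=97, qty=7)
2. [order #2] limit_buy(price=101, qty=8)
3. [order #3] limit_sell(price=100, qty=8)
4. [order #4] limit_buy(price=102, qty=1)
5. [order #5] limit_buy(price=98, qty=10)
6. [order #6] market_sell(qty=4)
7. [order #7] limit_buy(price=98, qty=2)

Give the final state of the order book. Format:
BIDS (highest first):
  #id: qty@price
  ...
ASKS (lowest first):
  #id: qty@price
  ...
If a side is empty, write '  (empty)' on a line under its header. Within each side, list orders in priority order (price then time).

Answer: BIDS (highest first):
  #5: 7@98
  #7: 2@98
  #1: 7@97
ASKS (lowest first):
  (empty)

Derivation:
After op 1 [order #1] limit_buy(price=97, qty=7): fills=none; bids=[#1:7@97] asks=[-]
After op 2 [order #2] limit_buy(price=101, qty=8): fills=none; bids=[#2:8@101 #1:7@97] asks=[-]
After op 3 [order #3] limit_sell(price=100, qty=8): fills=#2x#3:8@101; bids=[#1:7@97] asks=[-]
After op 4 [order #4] limit_buy(price=102, qty=1): fills=none; bids=[#4:1@102 #1:7@97] asks=[-]
After op 5 [order #5] limit_buy(price=98, qty=10): fills=none; bids=[#4:1@102 #5:10@98 #1:7@97] asks=[-]
After op 6 [order #6] market_sell(qty=4): fills=#4x#6:1@102 #5x#6:3@98; bids=[#5:7@98 #1:7@97] asks=[-]
After op 7 [order #7] limit_buy(price=98, qty=2): fills=none; bids=[#5:7@98 #7:2@98 #1:7@97] asks=[-]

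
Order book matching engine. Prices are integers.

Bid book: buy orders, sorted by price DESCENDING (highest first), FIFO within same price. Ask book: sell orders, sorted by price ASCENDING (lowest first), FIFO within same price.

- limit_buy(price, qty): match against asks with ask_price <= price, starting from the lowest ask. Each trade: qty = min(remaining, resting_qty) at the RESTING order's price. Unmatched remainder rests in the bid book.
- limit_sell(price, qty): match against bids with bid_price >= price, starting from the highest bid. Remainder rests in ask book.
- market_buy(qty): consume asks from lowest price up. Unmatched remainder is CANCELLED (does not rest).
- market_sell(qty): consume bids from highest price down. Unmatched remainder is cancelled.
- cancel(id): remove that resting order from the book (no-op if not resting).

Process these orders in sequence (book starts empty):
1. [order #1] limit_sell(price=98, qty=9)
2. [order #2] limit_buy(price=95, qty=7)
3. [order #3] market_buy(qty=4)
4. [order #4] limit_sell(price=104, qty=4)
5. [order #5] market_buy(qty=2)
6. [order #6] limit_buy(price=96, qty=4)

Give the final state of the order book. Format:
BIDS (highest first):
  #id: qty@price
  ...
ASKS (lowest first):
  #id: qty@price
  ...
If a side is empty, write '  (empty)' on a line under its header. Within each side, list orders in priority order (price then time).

After op 1 [order #1] limit_sell(price=98, qty=9): fills=none; bids=[-] asks=[#1:9@98]
After op 2 [order #2] limit_buy(price=95, qty=7): fills=none; bids=[#2:7@95] asks=[#1:9@98]
After op 3 [order #3] market_buy(qty=4): fills=#3x#1:4@98; bids=[#2:7@95] asks=[#1:5@98]
After op 4 [order #4] limit_sell(price=104, qty=4): fills=none; bids=[#2:7@95] asks=[#1:5@98 #4:4@104]
After op 5 [order #5] market_buy(qty=2): fills=#5x#1:2@98; bids=[#2:7@95] asks=[#1:3@98 #4:4@104]
After op 6 [order #6] limit_buy(price=96, qty=4): fills=none; bids=[#6:4@96 #2:7@95] asks=[#1:3@98 #4:4@104]

Answer: BIDS (highest first):
  #6: 4@96
  #2: 7@95
ASKS (lowest first):
  #1: 3@98
  #4: 4@104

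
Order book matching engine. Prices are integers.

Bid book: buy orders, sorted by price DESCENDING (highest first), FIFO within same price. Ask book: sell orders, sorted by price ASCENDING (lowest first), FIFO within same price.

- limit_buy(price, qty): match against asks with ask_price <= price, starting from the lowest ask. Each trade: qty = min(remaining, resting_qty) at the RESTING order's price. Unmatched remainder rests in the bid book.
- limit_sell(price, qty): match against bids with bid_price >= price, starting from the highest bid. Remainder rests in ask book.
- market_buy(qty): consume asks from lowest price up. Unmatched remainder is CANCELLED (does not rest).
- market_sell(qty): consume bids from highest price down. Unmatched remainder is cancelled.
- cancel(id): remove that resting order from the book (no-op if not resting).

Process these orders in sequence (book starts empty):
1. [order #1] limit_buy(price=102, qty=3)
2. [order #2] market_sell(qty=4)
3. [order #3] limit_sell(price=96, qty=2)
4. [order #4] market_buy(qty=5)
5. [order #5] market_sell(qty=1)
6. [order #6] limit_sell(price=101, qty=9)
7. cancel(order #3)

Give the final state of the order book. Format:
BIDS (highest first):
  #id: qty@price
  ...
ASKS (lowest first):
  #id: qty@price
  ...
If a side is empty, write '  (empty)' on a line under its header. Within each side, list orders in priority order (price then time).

Answer: BIDS (highest first):
  (empty)
ASKS (lowest first):
  #6: 9@101

Derivation:
After op 1 [order #1] limit_buy(price=102, qty=3): fills=none; bids=[#1:3@102] asks=[-]
After op 2 [order #2] market_sell(qty=4): fills=#1x#2:3@102; bids=[-] asks=[-]
After op 3 [order #3] limit_sell(price=96, qty=2): fills=none; bids=[-] asks=[#3:2@96]
After op 4 [order #4] market_buy(qty=5): fills=#4x#3:2@96; bids=[-] asks=[-]
After op 5 [order #5] market_sell(qty=1): fills=none; bids=[-] asks=[-]
After op 6 [order #6] limit_sell(price=101, qty=9): fills=none; bids=[-] asks=[#6:9@101]
After op 7 cancel(order #3): fills=none; bids=[-] asks=[#6:9@101]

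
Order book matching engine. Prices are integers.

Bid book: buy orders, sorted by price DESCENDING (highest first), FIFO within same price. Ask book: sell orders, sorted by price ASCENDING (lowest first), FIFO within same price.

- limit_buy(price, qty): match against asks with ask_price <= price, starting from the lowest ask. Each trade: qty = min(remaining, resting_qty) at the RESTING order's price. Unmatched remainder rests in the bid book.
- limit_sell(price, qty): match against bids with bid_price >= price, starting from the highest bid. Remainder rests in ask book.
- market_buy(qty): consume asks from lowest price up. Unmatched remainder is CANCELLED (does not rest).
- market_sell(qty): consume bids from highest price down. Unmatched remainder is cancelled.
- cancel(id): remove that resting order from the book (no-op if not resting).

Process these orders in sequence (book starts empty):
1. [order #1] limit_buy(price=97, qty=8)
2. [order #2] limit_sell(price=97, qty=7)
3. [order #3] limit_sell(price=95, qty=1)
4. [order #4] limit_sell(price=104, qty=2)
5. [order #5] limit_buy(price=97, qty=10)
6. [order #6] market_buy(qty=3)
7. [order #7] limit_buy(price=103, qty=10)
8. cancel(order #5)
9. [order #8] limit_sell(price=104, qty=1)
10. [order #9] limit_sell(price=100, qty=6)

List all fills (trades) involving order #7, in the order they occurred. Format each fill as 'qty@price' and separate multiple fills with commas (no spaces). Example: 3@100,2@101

After op 1 [order #1] limit_buy(price=97, qty=8): fills=none; bids=[#1:8@97] asks=[-]
After op 2 [order #2] limit_sell(price=97, qty=7): fills=#1x#2:7@97; bids=[#1:1@97] asks=[-]
After op 3 [order #3] limit_sell(price=95, qty=1): fills=#1x#3:1@97; bids=[-] asks=[-]
After op 4 [order #4] limit_sell(price=104, qty=2): fills=none; bids=[-] asks=[#4:2@104]
After op 5 [order #5] limit_buy(price=97, qty=10): fills=none; bids=[#5:10@97] asks=[#4:2@104]
After op 6 [order #6] market_buy(qty=3): fills=#6x#4:2@104; bids=[#5:10@97] asks=[-]
After op 7 [order #7] limit_buy(price=103, qty=10): fills=none; bids=[#7:10@103 #5:10@97] asks=[-]
After op 8 cancel(order #5): fills=none; bids=[#7:10@103] asks=[-]
After op 9 [order #8] limit_sell(price=104, qty=1): fills=none; bids=[#7:10@103] asks=[#8:1@104]
After op 10 [order #9] limit_sell(price=100, qty=6): fills=#7x#9:6@103; bids=[#7:4@103] asks=[#8:1@104]

Answer: 6@103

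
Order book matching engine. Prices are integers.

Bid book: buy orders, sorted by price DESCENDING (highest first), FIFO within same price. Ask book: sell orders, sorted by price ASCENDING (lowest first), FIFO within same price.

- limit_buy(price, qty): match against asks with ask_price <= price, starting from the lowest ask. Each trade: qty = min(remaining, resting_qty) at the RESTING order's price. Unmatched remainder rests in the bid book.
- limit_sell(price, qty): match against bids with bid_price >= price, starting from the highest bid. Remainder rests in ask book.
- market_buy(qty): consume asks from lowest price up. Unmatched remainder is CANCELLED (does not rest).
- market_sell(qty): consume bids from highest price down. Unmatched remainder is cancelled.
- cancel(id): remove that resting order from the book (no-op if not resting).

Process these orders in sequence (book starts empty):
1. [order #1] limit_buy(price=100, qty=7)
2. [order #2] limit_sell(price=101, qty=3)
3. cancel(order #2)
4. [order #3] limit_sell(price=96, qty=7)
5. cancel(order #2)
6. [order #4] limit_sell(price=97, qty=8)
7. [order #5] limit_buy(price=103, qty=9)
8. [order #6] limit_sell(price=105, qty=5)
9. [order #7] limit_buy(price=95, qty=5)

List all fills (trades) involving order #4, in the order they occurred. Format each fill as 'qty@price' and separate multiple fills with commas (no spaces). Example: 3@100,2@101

After op 1 [order #1] limit_buy(price=100, qty=7): fills=none; bids=[#1:7@100] asks=[-]
After op 2 [order #2] limit_sell(price=101, qty=3): fills=none; bids=[#1:7@100] asks=[#2:3@101]
After op 3 cancel(order #2): fills=none; bids=[#1:7@100] asks=[-]
After op 4 [order #3] limit_sell(price=96, qty=7): fills=#1x#3:7@100; bids=[-] asks=[-]
After op 5 cancel(order #2): fills=none; bids=[-] asks=[-]
After op 6 [order #4] limit_sell(price=97, qty=8): fills=none; bids=[-] asks=[#4:8@97]
After op 7 [order #5] limit_buy(price=103, qty=9): fills=#5x#4:8@97; bids=[#5:1@103] asks=[-]
After op 8 [order #6] limit_sell(price=105, qty=5): fills=none; bids=[#5:1@103] asks=[#6:5@105]
After op 9 [order #7] limit_buy(price=95, qty=5): fills=none; bids=[#5:1@103 #7:5@95] asks=[#6:5@105]

Answer: 8@97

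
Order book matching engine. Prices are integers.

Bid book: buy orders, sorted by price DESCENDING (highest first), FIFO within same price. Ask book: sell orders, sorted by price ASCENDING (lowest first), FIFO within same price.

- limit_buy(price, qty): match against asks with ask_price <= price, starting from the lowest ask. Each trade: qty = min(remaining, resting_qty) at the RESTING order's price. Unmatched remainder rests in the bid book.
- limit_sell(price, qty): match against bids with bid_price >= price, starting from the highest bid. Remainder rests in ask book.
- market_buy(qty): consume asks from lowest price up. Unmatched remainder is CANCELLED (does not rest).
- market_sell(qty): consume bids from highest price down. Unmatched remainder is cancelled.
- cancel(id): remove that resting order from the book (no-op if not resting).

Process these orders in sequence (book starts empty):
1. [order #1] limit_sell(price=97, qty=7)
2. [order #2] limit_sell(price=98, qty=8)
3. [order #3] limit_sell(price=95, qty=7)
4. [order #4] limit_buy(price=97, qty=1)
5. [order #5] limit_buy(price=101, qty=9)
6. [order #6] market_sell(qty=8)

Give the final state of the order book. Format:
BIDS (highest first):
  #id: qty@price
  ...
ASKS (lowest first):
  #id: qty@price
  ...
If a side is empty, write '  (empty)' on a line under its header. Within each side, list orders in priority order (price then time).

Answer: BIDS (highest first):
  (empty)
ASKS (lowest first):
  #1: 4@97
  #2: 8@98

Derivation:
After op 1 [order #1] limit_sell(price=97, qty=7): fills=none; bids=[-] asks=[#1:7@97]
After op 2 [order #2] limit_sell(price=98, qty=8): fills=none; bids=[-] asks=[#1:7@97 #2:8@98]
After op 3 [order #3] limit_sell(price=95, qty=7): fills=none; bids=[-] asks=[#3:7@95 #1:7@97 #2:8@98]
After op 4 [order #4] limit_buy(price=97, qty=1): fills=#4x#3:1@95; bids=[-] asks=[#3:6@95 #1:7@97 #2:8@98]
After op 5 [order #5] limit_buy(price=101, qty=9): fills=#5x#3:6@95 #5x#1:3@97; bids=[-] asks=[#1:4@97 #2:8@98]
After op 6 [order #6] market_sell(qty=8): fills=none; bids=[-] asks=[#1:4@97 #2:8@98]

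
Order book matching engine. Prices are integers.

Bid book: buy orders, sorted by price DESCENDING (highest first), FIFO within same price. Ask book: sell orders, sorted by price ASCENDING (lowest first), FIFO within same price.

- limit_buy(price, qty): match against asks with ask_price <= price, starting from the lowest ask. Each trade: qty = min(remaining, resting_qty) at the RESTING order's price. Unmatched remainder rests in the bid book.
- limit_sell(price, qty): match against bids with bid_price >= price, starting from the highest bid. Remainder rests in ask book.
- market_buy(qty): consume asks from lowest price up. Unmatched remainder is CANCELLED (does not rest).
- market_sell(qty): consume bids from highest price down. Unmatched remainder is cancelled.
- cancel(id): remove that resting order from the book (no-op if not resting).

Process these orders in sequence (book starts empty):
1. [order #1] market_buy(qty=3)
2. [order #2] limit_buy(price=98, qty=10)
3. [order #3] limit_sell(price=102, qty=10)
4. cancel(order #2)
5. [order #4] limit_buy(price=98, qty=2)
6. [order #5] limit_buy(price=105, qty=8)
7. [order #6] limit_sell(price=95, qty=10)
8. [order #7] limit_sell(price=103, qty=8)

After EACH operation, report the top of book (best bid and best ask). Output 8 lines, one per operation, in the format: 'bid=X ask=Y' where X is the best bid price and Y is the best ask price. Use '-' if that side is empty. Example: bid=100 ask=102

Answer: bid=- ask=-
bid=98 ask=-
bid=98 ask=102
bid=- ask=102
bid=98 ask=102
bid=98 ask=102
bid=- ask=95
bid=- ask=95

Derivation:
After op 1 [order #1] market_buy(qty=3): fills=none; bids=[-] asks=[-]
After op 2 [order #2] limit_buy(price=98, qty=10): fills=none; bids=[#2:10@98] asks=[-]
After op 3 [order #3] limit_sell(price=102, qty=10): fills=none; bids=[#2:10@98] asks=[#3:10@102]
After op 4 cancel(order #2): fills=none; bids=[-] asks=[#3:10@102]
After op 5 [order #4] limit_buy(price=98, qty=2): fills=none; bids=[#4:2@98] asks=[#3:10@102]
After op 6 [order #5] limit_buy(price=105, qty=8): fills=#5x#3:8@102; bids=[#4:2@98] asks=[#3:2@102]
After op 7 [order #6] limit_sell(price=95, qty=10): fills=#4x#6:2@98; bids=[-] asks=[#6:8@95 #3:2@102]
After op 8 [order #7] limit_sell(price=103, qty=8): fills=none; bids=[-] asks=[#6:8@95 #3:2@102 #7:8@103]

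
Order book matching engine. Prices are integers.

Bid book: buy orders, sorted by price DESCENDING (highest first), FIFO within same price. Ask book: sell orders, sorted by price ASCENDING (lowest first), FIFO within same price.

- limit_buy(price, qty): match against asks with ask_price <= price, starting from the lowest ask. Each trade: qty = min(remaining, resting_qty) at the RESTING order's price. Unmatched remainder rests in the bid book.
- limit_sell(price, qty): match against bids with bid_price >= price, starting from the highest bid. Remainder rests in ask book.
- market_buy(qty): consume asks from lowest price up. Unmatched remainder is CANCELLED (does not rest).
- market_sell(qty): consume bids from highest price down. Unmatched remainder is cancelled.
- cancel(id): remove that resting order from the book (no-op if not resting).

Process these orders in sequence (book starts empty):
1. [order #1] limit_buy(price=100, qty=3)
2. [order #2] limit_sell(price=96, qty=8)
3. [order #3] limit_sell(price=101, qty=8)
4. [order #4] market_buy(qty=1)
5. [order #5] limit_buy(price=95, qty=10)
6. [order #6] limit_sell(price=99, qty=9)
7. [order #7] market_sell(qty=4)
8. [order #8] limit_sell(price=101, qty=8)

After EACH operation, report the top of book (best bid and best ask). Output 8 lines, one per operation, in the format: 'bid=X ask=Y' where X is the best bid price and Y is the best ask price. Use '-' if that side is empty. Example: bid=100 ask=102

Answer: bid=100 ask=-
bid=- ask=96
bid=- ask=96
bid=- ask=96
bid=95 ask=96
bid=95 ask=96
bid=95 ask=96
bid=95 ask=96

Derivation:
After op 1 [order #1] limit_buy(price=100, qty=3): fills=none; bids=[#1:3@100] asks=[-]
After op 2 [order #2] limit_sell(price=96, qty=8): fills=#1x#2:3@100; bids=[-] asks=[#2:5@96]
After op 3 [order #3] limit_sell(price=101, qty=8): fills=none; bids=[-] asks=[#2:5@96 #3:8@101]
After op 4 [order #4] market_buy(qty=1): fills=#4x#2:1@96; bids=[-] asks=[#2:4@96 #3:8@101]
After op 5 [order #5] limit_buy(price=95, qty=10): fills=none; bids=[#5:10@95] asks=[#2:4@96 #3:8@101]
After op 6 [order #6] limit_sell(price=99, qty=9): fills=none; bids=[#5:10@95] asks=[#2:4@96 #6:9@99 #3:8@101]
After op 7 [order #7] market_sell(qty=4): fills=#5x#7:4@95; bids=[#5:6@95] asks=[#2:4@96 #6:9@99 #3:8@101]
After op 8 [order #8] limit_sell(price=101, qty=8): fills=none; bids=[#5:6@95] asks=[#2:4@96 #6:9@99 #3:8@101 #8:8@101]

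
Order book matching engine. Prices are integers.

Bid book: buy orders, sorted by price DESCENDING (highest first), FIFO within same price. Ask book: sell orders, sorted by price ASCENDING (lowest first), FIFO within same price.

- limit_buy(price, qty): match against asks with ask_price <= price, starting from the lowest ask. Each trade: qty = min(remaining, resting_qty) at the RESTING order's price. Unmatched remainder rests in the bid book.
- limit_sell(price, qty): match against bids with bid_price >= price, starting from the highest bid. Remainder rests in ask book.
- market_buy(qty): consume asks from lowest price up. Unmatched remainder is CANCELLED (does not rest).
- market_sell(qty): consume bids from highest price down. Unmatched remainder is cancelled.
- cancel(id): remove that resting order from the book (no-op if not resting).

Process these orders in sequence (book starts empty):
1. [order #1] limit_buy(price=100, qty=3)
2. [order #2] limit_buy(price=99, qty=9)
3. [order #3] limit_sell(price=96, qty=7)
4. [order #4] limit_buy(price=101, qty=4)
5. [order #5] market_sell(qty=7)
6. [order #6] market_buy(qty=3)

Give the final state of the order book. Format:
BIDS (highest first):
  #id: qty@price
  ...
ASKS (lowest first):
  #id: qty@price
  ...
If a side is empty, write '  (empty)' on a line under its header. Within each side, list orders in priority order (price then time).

Answer: BIDS (highest first):
  #2: 2@99
ASKS (lowest first):
  (empty)

Derivation:
After op 1 [order #1] limit_buy(price=100, qty=3): fills=none; bids=[#1:3@100] asks=[-]
After op 2 [order #2] limit_buy(price=99, qty=9): fills=none; bids=[#1:3@100 #2:9@99] asks=[-]
After op 3 [order #3] limit_sell(price=96, qty=7): fills=#1x#3:3@100 #2x#3:4@99; bids=[#2:5@99] asks=[-]
After op 4 [order #4] limit_buy(price=101, qty=4): fills=none; bids=[#4:4@101 #2:5@99] asks=[-]
After op 5 [order #5] market_sell(qty=7): fills=#4x#5:4@101 #2x#5:3@99; bids=[#2:2@99] asks=[-]
After op 6 [order #6] market_buy(qty=3): fills=none; bids=[#2:2@99] asks=[-]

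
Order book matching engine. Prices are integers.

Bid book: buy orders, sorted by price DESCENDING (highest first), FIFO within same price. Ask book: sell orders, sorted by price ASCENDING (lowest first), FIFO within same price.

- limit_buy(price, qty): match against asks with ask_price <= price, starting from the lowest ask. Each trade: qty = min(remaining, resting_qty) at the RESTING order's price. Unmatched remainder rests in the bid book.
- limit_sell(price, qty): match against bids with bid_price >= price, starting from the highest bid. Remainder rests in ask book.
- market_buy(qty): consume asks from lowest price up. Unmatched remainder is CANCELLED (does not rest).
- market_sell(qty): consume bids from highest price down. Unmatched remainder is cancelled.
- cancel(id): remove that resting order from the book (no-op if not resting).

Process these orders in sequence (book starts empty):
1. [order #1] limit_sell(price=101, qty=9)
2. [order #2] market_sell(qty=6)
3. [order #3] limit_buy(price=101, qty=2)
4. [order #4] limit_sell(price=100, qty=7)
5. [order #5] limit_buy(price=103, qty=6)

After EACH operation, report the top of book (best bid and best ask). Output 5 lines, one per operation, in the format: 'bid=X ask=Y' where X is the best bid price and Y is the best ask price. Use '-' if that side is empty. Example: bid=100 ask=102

After op 1 [order #1] limit_sell(price=101, qty=9): fills=none; bids=[-] asks=[#1:9@101]
After op 2 [order #2] market_sell(qty=6): fills=none; bids=[-] asks=[#1:9@101]
After op 3 [order #3] limit_buy(price=101, qty=2): fills=#3x#1:2@101; bids=[-] asks=[#1:7@101]
After op 4 [order #4] limit_sell(price=100, qty=7): fills=none; bids=[-] asks=[#4:7@100 #1:7@101]
After op 5 [order #5] limit_buy(price=103, qty=6): fills=#5x#4:6@100; bids=[-] asks=[#4:1@100 #1:7@101]

Answer: bid=- ask=101
bid=- ask=101
bid=- ask=101
bid=- ask=100
bid=- ask=100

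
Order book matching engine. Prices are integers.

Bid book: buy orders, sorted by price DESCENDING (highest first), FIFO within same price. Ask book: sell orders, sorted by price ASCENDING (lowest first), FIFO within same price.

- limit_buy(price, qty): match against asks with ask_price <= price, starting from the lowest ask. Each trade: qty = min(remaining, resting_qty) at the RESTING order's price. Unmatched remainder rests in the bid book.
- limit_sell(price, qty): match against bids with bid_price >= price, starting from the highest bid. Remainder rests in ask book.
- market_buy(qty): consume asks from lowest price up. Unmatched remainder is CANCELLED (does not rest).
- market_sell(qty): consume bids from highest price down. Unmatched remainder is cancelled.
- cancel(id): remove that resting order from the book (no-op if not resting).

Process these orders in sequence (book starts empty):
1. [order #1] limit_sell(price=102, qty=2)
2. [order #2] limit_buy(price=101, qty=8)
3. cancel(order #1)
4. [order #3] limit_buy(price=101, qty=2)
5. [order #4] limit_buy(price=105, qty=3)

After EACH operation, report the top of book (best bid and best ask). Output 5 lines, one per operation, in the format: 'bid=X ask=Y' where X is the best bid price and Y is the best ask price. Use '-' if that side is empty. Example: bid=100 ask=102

After op 1 [order #1] limit_sell(price=102, qty=2): fills=none; bids=[-] asks=[#1:2@102]
After op 2 [order #2] limit_buy(price=101, qty=8): fills=none; bids=[#2:8@101] asks=[#1:2@102]
After op 3 cancel(order #1): fills=none; bids=[#2:8@101] asks=[-]
After op 4 [order #3] limit_buy(price=101, qty=2): fills=none; bids=[#2:8@101 #3:2@101] asks=[-]
After op 5 [order #4] limit_buy(price=105, qty=3): fills=none; bids=[#4:3@105 #2:8@101 #3:2@101] asks=[-]

Answer: bid=- ask=102
bid=101 ask=102
bid=101 ask=-
bid=101 ask=-
bid=105 ask=-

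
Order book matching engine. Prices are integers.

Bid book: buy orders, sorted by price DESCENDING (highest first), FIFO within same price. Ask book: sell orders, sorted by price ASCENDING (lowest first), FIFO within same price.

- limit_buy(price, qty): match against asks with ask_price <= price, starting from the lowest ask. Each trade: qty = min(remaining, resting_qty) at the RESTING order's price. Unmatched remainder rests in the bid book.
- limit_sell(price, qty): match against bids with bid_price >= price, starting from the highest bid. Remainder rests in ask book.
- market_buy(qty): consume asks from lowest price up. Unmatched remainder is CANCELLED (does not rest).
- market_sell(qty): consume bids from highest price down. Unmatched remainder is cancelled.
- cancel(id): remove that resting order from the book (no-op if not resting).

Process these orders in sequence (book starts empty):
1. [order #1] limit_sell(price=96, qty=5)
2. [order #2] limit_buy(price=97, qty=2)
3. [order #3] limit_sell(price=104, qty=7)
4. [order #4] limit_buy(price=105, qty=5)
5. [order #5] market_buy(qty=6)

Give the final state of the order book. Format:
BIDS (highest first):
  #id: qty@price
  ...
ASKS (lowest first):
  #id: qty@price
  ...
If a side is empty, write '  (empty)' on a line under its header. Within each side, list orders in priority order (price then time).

Answer: BIDS (highest first):
  (empty)
ASKS (lowest first):
  (empty)

Derivation:
After op 1 [order #1] limit_sell(price=96, qty=5): fills=none; bids=[-] asks=[#1:5@96]
After op 2 [order #2] limit_buy(price=97, qty=2): fills=#2x#1:2@96; bids=[-] asks=[#1:3@96]
After op 3 [order #3] limit_sell(price=104, qty=7): fills=none; bids=[-] asks=[#1:3@96 #3:7@104]
After op 4 [order #4] limit_buy(price=105, qty=5): fills=#4x#1:3@96 #4x#3:2@104; bids=[-] asks=[#3:5@104]
After op 5 [order #5] market_buy(qty=6): fills=#5x#3:5@104; bids=[-] asks=[-]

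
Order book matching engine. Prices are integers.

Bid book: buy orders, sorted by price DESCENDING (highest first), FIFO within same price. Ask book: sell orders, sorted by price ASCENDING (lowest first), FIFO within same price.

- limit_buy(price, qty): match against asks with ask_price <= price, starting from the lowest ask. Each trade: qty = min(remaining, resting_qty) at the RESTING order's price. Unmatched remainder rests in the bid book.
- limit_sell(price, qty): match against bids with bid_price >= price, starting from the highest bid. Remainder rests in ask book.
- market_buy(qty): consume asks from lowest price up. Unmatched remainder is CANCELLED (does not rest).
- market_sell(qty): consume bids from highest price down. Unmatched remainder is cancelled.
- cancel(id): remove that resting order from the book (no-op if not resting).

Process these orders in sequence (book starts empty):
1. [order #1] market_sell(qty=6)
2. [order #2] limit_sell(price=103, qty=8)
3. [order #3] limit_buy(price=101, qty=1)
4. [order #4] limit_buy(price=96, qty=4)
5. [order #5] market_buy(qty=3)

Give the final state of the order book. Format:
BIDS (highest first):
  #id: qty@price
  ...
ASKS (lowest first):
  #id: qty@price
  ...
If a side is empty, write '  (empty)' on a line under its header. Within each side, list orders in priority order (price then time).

Answer: BIDS (highest first):
  #3: 1@101
  #4: 4@96
ASKS (lowest first):
  #2: 5@103

Derivation:
After op 1 [order #1] market_sell(qty=6): fills=none; bids=[-] asks=[-]
After op 2 [order #2] limit_sell(price=103, qty=8): fills=none; bids=[-] asks=[#2:8@103]
After op 3 [order #3] limit_buy(price=101, qty=1): fills=none; bids=[#3:1@101] asks=[#2:8@103]
After op 4 [order #4] limit_buy(price=96, qty=4): fills=none; bids=[#3:1@101 #4:4@96] asks=[#2:8@103]
After op 5 [order #5] market_buy(qty=3): fills=#5x#2:3@103; bids=[#3:1@101 #4:4@96] asks=[#2:5@103]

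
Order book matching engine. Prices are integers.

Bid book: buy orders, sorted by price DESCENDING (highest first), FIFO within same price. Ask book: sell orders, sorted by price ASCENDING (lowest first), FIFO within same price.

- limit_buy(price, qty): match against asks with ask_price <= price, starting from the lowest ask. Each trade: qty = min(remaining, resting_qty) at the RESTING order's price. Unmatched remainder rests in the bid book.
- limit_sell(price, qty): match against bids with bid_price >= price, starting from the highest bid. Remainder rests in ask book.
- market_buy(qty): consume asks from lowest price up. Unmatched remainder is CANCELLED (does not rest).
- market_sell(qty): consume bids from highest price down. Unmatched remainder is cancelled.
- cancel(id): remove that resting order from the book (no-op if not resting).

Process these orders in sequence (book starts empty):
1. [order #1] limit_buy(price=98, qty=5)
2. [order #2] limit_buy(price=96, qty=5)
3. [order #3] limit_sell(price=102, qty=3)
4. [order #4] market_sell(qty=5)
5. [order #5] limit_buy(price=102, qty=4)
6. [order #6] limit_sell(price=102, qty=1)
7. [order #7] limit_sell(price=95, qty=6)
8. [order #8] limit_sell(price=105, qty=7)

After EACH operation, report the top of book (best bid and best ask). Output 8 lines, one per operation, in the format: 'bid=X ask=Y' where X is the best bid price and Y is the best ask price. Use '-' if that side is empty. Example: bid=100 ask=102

Answer: bid=98 ask=-
bid=98 ask=-
bid=98 ask=102
bid=96 ask=102
bid=102 ask=-
bid=96 ask=-
bid=- ask=95
bid=- ask=95

Derivation:
After op 1 [order #1] limit_buy(price=98, qty=5): fills=none; bids=[#1:5@98] asks=[-]
After op 2 [order #2] limit_buy(price=96, qty=5): fills=none; bids=[#1:5@98 #2:5@96] asks=[-]
After op 3 [order #3] limit_sell(price=102, qty=3): fills=none; bids=[#1:5@98 #2:5@96] asks=[#3:3@102]
After op 4 [order #4] market_sell(qty=5): fills=#1x#4:5@98; bids=[#2:5@96] asks=[#3:3@102]
After op 5 [order #5] limit_buy(price=102, qty=4): fills=#5x#3:3@102; bids=[#5:1@102 #2:5@96] asks=[-]
After op 6 [order #6] limit_sell(price=102, qty=1): fills=#5x#6:1@102; bids=[#2:5@96] asks=[-]
After op 7 [order #7] limit_sell(price=95, qty=6): fills=#2x#7:5@96; bids=[-] asks=[#7:1@95]
After op 8 [order #8] limit_sell(price=105, qty=7): fills=none; bids=[-] asks=[#7:1@95 #8:7@105]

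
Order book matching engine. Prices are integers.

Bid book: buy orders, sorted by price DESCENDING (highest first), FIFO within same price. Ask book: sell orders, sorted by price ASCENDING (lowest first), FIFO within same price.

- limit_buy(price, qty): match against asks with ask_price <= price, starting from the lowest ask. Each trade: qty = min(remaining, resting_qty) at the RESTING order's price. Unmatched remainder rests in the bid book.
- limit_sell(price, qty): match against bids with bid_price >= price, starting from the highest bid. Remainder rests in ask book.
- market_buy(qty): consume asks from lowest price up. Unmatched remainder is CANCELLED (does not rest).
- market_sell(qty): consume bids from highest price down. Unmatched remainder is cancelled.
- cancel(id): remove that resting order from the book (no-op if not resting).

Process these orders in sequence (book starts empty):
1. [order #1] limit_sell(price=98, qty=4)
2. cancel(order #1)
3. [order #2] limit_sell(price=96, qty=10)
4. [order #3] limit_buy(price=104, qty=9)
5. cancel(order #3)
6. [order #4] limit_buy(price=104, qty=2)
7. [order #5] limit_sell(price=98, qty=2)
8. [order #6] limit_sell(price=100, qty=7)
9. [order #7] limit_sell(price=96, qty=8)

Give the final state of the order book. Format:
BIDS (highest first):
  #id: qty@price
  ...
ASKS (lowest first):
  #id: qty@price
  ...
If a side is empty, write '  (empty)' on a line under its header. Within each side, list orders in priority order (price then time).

After op 1 [order #1] limit_sell(price=98, qty=4): fills=none; bids=[-] asks=[#1:4@98]
After op 2 cancel(order #1): fills=none; bids=[-] asks=[-]
After op 3 [order #2] limit_sell(price=96, qty=10): fills=none; bids=[-] asks=[#2:10@96]
After op 4 [order #3] limit_buy(price=104, qty=9): fills=#3x#2:9@96; bids=[-] asks=[#2:1@96]
After op 5 cancel(order #3): fills=none; bids=[-] asks=[#2:1@96]
After op 6 [order #4] limit_buy(price=104, qty=2): fills=#4x#2:1@96; bids=[#4:1@104] asks=[-]
After op 7 [order #5] limit_sell(price=98, qty=2): fills=#4x#5:1@104; bids=[-] asks=[#5:1@98]
After op 8 [order #6] limit_sell(price=100, qty=7): fills=none; bids=[-] asks=[#5:1@98 #6:7@100]
After op 9 [order #7] limit_sell(price=96, qty=8): fills=none; bids=[-] asks=[#7:8@96 #5:1@98 #6:7@100]

Answer: BIDS (highest first):
  (empty)
ASKS (lowest first):
  #7: 8@96
  #5: 1@98
  #6: 7@100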